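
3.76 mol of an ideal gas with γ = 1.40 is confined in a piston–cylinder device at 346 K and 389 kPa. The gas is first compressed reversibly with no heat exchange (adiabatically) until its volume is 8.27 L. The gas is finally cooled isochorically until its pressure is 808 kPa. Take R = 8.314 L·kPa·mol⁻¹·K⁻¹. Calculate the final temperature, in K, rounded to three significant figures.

T₃ ≈ 214 K

From PV = nRT: V₁ = nRT₁/P₁ = 27.81 L.
Reversible adiabatic, γ = 1.40: T₂ = T₁·(V₁/V₂)^(γ−1) = 562.0 K; P₂ = P₁·(V₁/V₂)^γ = 2124 kPa.
Isochoric, so P/T is constant: V₃ = V₂; T₃ = T₂·(P₃/P₂) = 213.8 K.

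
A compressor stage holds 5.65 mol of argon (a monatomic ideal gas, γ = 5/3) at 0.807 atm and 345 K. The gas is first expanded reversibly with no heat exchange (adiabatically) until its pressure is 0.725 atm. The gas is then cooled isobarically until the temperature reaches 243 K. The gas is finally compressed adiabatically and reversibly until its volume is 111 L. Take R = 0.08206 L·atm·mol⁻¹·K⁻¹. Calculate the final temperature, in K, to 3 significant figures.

T₄ ≈ 304 K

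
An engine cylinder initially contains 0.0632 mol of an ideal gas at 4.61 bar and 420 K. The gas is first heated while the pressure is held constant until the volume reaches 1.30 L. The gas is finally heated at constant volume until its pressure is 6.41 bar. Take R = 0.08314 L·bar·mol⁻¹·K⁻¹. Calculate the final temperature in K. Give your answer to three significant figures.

From PV = nRT: V₁ = nRT₁/P₁ = 0.4787 L.
P constant ⇒ V ∝ T: P₂ = P₁; T₂ = T₁·(V₂/V₁) = 1141 K.
Isochoric, so P/T is constant: V₃ = V₂; T₃ = T₂·(P₃/P₂) = 1586 K.

T₃ ≈ 1.59e+03 K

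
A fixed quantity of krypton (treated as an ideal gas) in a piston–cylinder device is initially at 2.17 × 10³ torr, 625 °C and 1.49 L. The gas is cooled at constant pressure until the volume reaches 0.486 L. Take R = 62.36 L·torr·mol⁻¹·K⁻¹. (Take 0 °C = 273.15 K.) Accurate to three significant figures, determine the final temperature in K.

Convert: T₁ = 898.1 K.
Isobaric, so V/T is constant: P₂ = P₁; T₂ = T₁·(V₂/V₁) = 293.0 K.

T₂ ≈ 293 K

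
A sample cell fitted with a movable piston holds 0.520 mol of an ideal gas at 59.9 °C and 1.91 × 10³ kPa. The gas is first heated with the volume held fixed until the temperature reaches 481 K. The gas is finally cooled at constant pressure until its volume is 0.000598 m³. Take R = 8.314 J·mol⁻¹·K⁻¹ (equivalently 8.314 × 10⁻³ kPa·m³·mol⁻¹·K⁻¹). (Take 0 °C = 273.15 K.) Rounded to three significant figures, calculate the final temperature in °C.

Convert: T₁ = 333.0 K.
From PV = nRT: V₁ = nRT₁/P₁ = 0.0007539 m³.
V constant ⇒ P ∝ T: V₂ = V₁; P₂ = P₁·(T₂/T₁) = 2758 kPa.
Isobaric, so V/T is constant: P₃ = P₂; T₃ = T₂·(V₃/V₂) = 381.6 K.

T₃ ≈ 108 °C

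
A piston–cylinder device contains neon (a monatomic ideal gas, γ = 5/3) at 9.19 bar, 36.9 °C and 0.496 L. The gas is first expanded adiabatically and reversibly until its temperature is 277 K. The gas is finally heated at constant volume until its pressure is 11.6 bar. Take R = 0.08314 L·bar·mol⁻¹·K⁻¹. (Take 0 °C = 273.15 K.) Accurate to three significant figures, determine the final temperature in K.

T₃ ≈ 463 K

Convert: T₁ = 310.0 K.
Reversible adiabatic, γ = 5/3: P₂ = P₁·(T₂/T₁)^(γ/(γ−1)) = 6.933 bar; V₂ = V₁·(T₁/T₂)^(1/(γ−1)) = 0.5874 L.
V constant ⇒ P ∝ T: V₃ = V₂; T₃ = T₂·(P₃/P₂) = 463.4 K.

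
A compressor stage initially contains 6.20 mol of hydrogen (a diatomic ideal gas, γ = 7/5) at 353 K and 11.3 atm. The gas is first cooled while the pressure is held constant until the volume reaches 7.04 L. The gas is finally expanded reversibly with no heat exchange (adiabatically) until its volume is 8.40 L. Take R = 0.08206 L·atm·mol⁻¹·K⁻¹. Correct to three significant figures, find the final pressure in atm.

From PV = nRT: V₁ = nRT₁/P₁ = 15.89 L.
P constant ⇒ V ∝ T: P₂ = P₁; T₂ = T₁·(V₂/V₁) = 156.4 K.
Reversible adiabatic, γ = 7/5: T₃ = T₂·(V₂/V₃)^(γ−1) = 145.7 K; P₃ = P₂·(V₂/V₃)^γ = 8.824 atm.

P₃ ≈ 8.82 atm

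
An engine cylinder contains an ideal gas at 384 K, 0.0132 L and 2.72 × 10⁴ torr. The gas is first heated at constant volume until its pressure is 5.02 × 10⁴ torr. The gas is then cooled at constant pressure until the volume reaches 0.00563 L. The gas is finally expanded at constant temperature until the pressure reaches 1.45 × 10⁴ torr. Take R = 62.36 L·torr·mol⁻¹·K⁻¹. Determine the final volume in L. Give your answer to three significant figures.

V₄ ≈ 0.0195 L

V constant ⇒ P ∝ T: V₂ = V₁; T₂ = T₁·(P₂/P₁) = 708.7 K.
P constant ⇒ V ∝ T: P₃ = P₂; T₃ = T₂·(V₃/V₂) = 302.3 K.
T constant ⇒ Boyle's law P V = const: T₄ = T₃; V₄ = V₃·(P₃/P₄) = 0.01949 L.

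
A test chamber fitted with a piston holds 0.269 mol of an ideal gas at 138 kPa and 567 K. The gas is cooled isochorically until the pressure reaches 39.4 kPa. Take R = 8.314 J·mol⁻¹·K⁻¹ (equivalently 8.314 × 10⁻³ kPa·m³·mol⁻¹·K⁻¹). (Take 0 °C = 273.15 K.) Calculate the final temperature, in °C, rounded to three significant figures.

T₂ ≈ -111 °C

From PV = nRT: V₁ = nRT₁/P₁ = 0.009189 m³.
Isochoric, so P/T is constant: V₂ = V₁; T₂ = T₁·(P₂/P₁) = 161.9 K.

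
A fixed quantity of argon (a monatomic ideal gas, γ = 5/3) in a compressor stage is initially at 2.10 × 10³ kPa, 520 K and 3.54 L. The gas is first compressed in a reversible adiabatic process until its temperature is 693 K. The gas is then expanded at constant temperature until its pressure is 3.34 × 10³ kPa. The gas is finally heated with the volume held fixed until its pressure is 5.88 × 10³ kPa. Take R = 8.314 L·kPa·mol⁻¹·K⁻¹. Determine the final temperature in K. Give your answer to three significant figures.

T₄ ≈ 1.22e+03 K

Reversible adiabatic, γ = 5/3: P₂ = P₁·(T₂/T₁)^(γ/(γ−1)) = 4306 kPa; V₂ = V₁·(T₁/T₂)^(1/(γ−1)) = 2.301 L.
Isothermal, so P V is constant: T₃ = T₂; V₃ = V₂·(P₂/P₃) = 2.966 L.
V constant ⇒ P ∝ T: V₄ = V₃; T₄ = T₃·(P₄/P₃) = 1220 K.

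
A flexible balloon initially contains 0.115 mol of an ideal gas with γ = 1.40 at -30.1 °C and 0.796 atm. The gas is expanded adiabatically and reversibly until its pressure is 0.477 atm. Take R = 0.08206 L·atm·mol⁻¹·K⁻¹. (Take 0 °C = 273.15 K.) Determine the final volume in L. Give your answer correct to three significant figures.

Convert: T₁ = 243.0 K.
From PV = nRT: V₁ = nRT₁/P₁ = 2.881 L.
Adiabatic (γ = 1.40), T V^(γ−1) and P V^γ constant: T₂ = T₁·(P₂/P₁)^((γ−1)/γ) = 210.0 K; V₂ = V₁·(P₁/P₂)^(1/γ) = 4.154 L.

V₂ ≈ 4.15 L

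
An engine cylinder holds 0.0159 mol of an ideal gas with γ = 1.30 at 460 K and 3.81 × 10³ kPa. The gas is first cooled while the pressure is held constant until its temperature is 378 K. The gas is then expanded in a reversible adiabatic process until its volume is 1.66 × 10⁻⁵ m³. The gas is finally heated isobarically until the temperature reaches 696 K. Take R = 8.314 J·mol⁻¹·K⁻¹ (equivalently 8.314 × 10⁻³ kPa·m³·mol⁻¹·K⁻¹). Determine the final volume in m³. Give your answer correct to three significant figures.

V₄ ≈ 3.28e-05 m³

From PV = nRT: V₁ = nRT₁/P₁ = 1.596e-05 m³.
P constant ⇒ V ∝ T: P₂ = P₁; V₂ = V₁·(T₂/T₁) = 1.312e-05 m³.
Adiabatic (γ = 1.30), T V^(γ−1) and P V^γ constant: T₃ = T₂·(V₂/V₃)^(γ−1) = 352.2 K; P₃ = P₂·(V₂/V₃)^γ = 2805 kPa.
Isobaric, so V/T is constant: P₄ = P₃; V₄ = V₃·(T₄/T₃) = 3.280e-05 m³.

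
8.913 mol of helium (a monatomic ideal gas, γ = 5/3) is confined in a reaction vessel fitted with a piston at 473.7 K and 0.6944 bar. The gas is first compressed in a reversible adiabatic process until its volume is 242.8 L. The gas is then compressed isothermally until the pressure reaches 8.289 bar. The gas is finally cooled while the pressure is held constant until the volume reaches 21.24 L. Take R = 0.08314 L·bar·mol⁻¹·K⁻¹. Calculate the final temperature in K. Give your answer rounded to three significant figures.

T₄ ≈ 238 K

From PV = nRT: V₁ = nRT₁/P₁ = 505.5 L.
Reversible adiabatic, γ = 5/3: T₂ = T₁·(V₁/V₂)^(γ−1) = 772.4 K; P₂ = P₁·(V₁/V₂)^γ = 2.357 bar.
Isothermal, so P V is constant: T₃ = T₂; V₃ = V₂·(P₂/P₃) = 69.05 L.
P constant ⇒ V ∝ T: P₄ = P₃; T₄ = T₃·(V₄/V₃) = 237.6 K.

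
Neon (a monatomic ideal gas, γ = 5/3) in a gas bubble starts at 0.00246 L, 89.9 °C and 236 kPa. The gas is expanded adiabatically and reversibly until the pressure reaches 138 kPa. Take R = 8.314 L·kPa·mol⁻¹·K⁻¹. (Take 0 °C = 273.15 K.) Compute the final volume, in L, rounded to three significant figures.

Convert: T₁ = 363.0 K.
Adiabatic (γ = 5/3), T V^(γ−1) and P V^γ constant: T₂ = T₁·(P₂/P₁)^((γ−1)/γ) = 292.9 K; V₂ = V₁·(P₁/P₂)^(1/γ) = 0.003394 L.

V₂ ≈ 0.00339 L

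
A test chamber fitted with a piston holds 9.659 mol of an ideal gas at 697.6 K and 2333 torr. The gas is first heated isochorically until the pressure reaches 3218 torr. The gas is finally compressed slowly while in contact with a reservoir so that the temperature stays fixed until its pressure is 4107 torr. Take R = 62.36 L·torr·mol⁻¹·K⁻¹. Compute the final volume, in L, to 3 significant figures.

V₃ ≈ 141 L

From PV = nRT: V₁ = nRT₁/P₁ = 180.1 L.
V constant ⇒ P ∝ T: V₂ = V₁; T₂ = T₁·(P₂/P₁) = 962.2 K.
Isothermal, so P V is constant: T₃ = T₂; V₃ = V₂·(P₂/P₃) = 141.1 L.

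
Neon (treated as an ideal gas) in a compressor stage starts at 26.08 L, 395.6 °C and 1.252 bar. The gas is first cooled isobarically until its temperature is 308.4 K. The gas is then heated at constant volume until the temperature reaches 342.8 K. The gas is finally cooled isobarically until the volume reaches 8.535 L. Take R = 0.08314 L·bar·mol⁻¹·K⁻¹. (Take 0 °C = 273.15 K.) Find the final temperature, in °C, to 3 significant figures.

T₄ ≈ -29.9 °C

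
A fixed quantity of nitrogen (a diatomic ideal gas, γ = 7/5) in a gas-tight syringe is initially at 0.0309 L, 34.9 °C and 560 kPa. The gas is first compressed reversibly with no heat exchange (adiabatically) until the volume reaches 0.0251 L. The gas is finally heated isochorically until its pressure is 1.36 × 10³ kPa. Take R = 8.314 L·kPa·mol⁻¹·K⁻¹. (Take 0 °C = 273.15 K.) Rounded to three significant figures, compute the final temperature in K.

T₃ ≈ 608 K

Convert: T₁ = 308.0 K.
Adiabatic (γ = 7/5), T V^(γ−1) and P V^γ constant: T₂ = T₁·(V₁/V₂)^(γ−1) = 334.8 K; P₂ = P₁·(V₁/V₂)^γ = 749.2 kPa.
V constant ⇒ P ∝ T: V₃ = V₂; T₃ = T₂·(P₃/P₂) = 607.7 K.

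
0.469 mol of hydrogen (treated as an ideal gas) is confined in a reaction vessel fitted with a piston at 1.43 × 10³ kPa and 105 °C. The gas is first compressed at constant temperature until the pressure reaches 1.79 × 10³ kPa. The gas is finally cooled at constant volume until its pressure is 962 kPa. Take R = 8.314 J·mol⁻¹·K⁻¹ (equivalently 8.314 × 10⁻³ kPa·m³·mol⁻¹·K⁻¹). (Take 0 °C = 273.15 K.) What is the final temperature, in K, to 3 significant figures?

Convert: T₁ = 378.1 K.
From PV = nRT: V₁ = nRT₁/P₁ = 0.001031 m³.
Isothermal, so P V is constant: T₂ = T₁; V₂ = V₁·(P₁/P₂) = 0.0008237 m³.
V constant ⇒ P ∝ T: V₃ = V₂; T₃ = T₂·(P₃/P₂) = 203.2 K.

T₃ ≈ 203 K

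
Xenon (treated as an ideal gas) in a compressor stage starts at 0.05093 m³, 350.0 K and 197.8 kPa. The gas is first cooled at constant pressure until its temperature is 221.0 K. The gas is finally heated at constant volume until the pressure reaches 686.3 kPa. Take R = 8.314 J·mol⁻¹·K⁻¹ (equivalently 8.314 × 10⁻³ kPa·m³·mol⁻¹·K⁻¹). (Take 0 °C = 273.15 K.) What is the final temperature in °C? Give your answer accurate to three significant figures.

T₃ ≈ 494 °C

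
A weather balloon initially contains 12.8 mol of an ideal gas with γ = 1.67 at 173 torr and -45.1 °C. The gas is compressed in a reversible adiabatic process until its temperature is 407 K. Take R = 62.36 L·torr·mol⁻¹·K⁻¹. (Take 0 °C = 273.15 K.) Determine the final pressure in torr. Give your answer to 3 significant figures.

Convert: T₁ = 228.0 K.
From PV = nRT: V₁ = nRT₁/P₁ = 1052 L.
Reversible adiabatic, γ = 1.67: P₂ = P₁·(T₂/T₁)^(γ/(γ−1)) = 733.0 torr; V₂ = V₁·(T₁/T₂)^(1/(γ−1)) = 443.2 L.

P₂ ≈ 733 torr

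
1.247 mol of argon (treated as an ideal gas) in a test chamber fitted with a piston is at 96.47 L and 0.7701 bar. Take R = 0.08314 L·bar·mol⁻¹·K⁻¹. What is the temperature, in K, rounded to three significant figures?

PV = nRT ⇒ T = PV/(nR) = (0.7701 × 96.47) / (1.247 × 0.08314)

T ≈ 717 K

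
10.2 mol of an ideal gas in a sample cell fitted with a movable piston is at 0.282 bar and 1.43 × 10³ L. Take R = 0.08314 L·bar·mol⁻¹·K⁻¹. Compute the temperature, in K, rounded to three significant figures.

PV = nRT ⇒ T = PV/(nR) = (0.282 × 1.43e+03) / (10.2 × 0.08314)

T ≈ 476 K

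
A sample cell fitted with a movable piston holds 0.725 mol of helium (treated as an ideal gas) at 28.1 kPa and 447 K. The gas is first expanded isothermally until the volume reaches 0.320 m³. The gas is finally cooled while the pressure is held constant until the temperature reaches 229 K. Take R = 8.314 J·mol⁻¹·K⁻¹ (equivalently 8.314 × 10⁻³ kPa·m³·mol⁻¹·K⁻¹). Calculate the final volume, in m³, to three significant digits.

V₃ ≈ 0.164 m³

From PV = nRT: V₁ = nRT₁/P₁ = 0.09588 m³.
Isothermal, so P V is constant: T₂ = T₁; P₂ = P₁·(V₁/V₂) = 8.420 kPa.
P constant ⇒ V ∝ T: P₃ = P₂; V₃ = V₂·(T₃/T₂) = 0.1639 m³.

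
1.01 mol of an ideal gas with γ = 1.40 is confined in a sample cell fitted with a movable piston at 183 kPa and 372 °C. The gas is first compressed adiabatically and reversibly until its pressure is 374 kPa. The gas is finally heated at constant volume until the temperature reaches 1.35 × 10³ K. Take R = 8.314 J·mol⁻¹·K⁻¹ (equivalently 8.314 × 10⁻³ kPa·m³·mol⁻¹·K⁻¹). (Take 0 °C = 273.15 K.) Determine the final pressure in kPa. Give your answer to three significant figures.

P₃ ≈ 638 kPa

Convert: T₁ = 645.1 K.
From PV = nRT: V₁ = nRT₁/P₁ = 0.02960 m³.
Reversible adiabatic, γ = 1.40: T₂ = T₁·(P₂/P₁)^((γ−1)/γ) = 791.3 K; V₂ = V₁·(P₁/P₂)^(1/γ) = 0.01777 m³.
Isochoric, so P/T is constant: V₃ = V₂; P₃ = P₂·(T₃/T₂) = 638.0 kPa.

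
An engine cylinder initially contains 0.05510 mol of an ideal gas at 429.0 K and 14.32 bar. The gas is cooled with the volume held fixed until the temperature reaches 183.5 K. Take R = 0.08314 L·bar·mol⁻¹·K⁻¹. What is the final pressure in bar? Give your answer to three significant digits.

P₂ ≈ 6.13 bar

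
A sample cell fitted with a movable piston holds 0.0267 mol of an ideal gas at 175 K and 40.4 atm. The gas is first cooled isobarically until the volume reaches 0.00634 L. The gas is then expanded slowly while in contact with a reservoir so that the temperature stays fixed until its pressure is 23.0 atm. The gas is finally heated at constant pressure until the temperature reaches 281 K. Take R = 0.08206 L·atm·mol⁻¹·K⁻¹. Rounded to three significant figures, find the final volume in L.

V₄ ≈ 0.0268 L

From PV = nRT: V₁ = nRT₁/P₁ = 0.009491 L.
P constant ⇒ V ∝ T: P₂ = P₁; T₂ = T₁·(V₂/V₁) = 116.9 K.
T constant ⇒ Boyle's law P V = const: T₃ = T₂; V₃ = V₂·(P₂/P₃) = 0.01114 L.
P constant ⇒ V ∝ T: P₄ = P₃; V₄ = V₃·(T₄/T₃) = 0.02677 L.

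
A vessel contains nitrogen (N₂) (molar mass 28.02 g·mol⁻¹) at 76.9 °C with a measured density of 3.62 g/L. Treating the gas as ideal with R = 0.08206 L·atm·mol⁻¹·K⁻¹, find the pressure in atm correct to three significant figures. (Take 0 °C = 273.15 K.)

ρ = PM/(RT) ⇒ P = ρRT/M = (3.62 × 0.08206 × 350.0) / 28.02

P ≈ 3.71 atm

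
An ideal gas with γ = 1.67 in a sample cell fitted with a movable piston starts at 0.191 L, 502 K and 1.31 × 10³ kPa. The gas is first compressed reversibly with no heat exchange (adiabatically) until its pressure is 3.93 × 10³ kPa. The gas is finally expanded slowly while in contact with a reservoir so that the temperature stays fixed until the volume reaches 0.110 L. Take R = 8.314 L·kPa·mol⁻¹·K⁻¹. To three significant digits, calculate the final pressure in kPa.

P₃ ≈ 3.53e+03 kPa

Adiabatic (γ = 1.67), T V^(γ−1) and P V^γ constant: T₂ = T₁·(P₂/P₁)^((γ−1)/γ) = 780.1 K; V₂ = V₁·(P₁/P₂)^(1/γ) = 0.09893 L.
Isothermal, so P V is constant: T₃ = T₂; P₃ = P₂·(V₂/V₃) = 3535 kPa.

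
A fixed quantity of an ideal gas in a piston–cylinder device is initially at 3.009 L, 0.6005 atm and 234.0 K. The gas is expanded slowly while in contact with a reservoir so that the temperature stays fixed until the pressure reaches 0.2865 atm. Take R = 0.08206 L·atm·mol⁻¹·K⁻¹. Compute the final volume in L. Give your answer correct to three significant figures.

Isothermal, so P V is constant: T₂ = T₁; V₂ = V₁·(P₁/P₂) = 6.307 L.

V₂ ≈ 6.31 L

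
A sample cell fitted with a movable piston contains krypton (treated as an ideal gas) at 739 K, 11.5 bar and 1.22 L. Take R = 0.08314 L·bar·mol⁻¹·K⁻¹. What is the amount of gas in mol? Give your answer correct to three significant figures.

n ≈ 0.228 mol

PV = nRT ⇒ n = PV/(RT) = (11.5 × 1.22) / (0.08314 × 739)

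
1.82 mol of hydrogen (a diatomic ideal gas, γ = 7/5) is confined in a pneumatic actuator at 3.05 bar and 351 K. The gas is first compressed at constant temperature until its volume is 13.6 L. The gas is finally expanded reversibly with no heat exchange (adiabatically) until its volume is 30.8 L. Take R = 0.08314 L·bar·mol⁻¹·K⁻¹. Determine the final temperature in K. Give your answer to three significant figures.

T₃ ≈ 253 K

From PV = nRT: V₁ = nRT₁/P₁ = 17.41 L.
T constant ⇒ Boyle's law P V = const: T₂ = T₁; P₂ = P₁·(V₁/V₂) = 3.905 bar.
Adiabatic (γ = 7/5), T V^(γ−1) and P V^γ constant: T₃ = T₂·(V₂/V₃)^(γ−1) = 253.1 K; P₃ = P₂·(V₂/V₃)^γ = 1.243 bar.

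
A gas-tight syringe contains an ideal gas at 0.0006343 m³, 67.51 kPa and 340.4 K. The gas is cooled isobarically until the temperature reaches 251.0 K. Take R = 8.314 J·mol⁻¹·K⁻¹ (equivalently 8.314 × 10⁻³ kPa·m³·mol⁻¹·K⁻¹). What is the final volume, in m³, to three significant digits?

V₂ ≈ 0.000468 m³

Isobaric, so V/T is constant: P₂ = P₁; V₂ = V₁·(T₂/T₁) = 0.0004677 m³.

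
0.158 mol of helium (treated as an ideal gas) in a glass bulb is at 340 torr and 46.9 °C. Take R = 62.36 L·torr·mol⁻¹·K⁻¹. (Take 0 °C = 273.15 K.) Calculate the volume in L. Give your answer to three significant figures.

V ≈ 9.27 L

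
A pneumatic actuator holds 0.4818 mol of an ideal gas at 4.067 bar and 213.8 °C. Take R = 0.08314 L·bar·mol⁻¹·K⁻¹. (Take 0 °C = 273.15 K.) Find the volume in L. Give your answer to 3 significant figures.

V ≈ 4.80 L

Convert: T = 486.95 K.
PV = nRT ⇒ V = nRT/P = (0.4818 × 0.08314 × 486.95) / 4.067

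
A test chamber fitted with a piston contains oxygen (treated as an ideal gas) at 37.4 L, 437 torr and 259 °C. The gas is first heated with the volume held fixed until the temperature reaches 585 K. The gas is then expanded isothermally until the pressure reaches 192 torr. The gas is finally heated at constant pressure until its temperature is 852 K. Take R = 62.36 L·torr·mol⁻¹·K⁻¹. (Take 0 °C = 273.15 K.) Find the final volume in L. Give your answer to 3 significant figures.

V₄ ≈ 136 L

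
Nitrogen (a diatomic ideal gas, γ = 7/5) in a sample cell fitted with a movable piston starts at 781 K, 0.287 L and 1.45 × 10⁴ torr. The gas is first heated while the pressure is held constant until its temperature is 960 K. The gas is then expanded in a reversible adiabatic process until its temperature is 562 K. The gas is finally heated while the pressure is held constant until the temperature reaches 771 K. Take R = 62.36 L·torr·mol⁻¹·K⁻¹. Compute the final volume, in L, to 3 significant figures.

V₄ ≈ 1.85 L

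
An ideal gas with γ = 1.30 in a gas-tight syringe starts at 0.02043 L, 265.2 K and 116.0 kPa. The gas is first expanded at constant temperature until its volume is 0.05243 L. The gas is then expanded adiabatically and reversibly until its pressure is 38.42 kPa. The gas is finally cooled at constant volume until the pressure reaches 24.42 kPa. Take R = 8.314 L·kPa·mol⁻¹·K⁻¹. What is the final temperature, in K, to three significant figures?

T₄ ≈ 162 K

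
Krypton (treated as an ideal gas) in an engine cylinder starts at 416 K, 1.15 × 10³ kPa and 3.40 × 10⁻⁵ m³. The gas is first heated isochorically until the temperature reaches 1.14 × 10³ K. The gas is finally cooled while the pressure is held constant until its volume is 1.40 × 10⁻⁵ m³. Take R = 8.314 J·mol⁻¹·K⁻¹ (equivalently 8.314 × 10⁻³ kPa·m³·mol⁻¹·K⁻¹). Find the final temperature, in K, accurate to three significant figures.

V constant ⇒ P ∝ T: V₂ = V₁; P₂ = P₁·(T₂/T₁) = 3151 kPa.
Isobaric, so V/T is constant: P₃ = P₂; T₃ = T₂·(V₃/V₂) = 469.4 K.

T₃ ≈ 469 K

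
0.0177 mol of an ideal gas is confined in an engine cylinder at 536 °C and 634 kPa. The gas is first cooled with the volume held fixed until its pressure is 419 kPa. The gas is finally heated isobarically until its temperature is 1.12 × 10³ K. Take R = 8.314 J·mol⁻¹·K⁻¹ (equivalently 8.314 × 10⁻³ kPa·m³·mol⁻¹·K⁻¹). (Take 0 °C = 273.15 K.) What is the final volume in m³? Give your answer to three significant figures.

V₃ ≈ 0.000393 m³

Convert: T₁ = 809.1 K.
From PV = nRT: V₁ = nRT₁/P₁ = 0.0001878 m³.
V constant ⇒ P ∝ T: V₂ = V₁; T₂ = T₁·(P₂/P₁) = 534.8 K.
Isobaric, so V/T is constant: P₃ = P₂; V₃ = V₂·(T₃/T₂) = 0.0003934 m³.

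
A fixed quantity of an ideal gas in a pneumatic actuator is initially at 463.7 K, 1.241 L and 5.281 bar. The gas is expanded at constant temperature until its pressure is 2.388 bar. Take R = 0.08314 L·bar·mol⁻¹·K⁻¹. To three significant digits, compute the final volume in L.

Isothermal, so P V is constant: T₂ = T₁; V₂ = V₁·(P₁/P₂) = 2.744 L.

V₂ ≈ 2.74 L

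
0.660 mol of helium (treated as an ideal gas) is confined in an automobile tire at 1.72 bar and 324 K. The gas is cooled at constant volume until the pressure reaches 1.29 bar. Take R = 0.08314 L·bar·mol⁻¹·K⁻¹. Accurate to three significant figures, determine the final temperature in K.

From PV = nRT: V₁ = nRT₁/P₁ = 10.34 L.
Isochoric, so P/T is constant: V₂ = V₁; T₂ = T₁·(P₂/P₁) = 243.0 K.

T₂ ≈ 243 K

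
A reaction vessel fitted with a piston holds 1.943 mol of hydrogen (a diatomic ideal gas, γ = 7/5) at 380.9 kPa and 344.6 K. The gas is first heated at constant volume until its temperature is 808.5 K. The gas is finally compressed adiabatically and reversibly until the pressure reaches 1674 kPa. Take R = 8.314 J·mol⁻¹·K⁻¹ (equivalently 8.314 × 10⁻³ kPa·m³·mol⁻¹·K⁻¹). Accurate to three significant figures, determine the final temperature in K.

From PV = nRT: V₁ = nRT₁/P₁ = 0.01461 m³.
Isochoric, so P/T is constant: V₂ = V₁; P₂ = P₁·(T₂/T₁) = 893.7 kPa.
Reversible adiabatic, γ = 7/5: T₃ = T₂·(P₃/P₂)^((γ−1)/γ) = 967.3 K; V₃ = V₂·(P₂/P₃)^(1/γ) = 0.009334 m³.

T₃ ≈ 967 K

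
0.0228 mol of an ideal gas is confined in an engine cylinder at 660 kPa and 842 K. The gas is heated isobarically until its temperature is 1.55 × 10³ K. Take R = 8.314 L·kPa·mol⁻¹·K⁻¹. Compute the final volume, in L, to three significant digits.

From PV = nRT: V₁ = nRT₁/P₁ = 0.2418 L.
P constant ⇒ V ∝ T: P₂ = P₁; V₂ = V₁·(T₂/T₁) = 0.4452 L.

V₂ ≈ 0.445 L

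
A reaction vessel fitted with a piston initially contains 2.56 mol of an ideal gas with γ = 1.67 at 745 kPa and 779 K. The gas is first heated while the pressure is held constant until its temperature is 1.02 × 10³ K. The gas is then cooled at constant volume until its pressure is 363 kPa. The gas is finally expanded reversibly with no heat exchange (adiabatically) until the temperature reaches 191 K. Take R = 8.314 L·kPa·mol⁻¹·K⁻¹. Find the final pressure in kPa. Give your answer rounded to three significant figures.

P₄ ≈ 33.5 kPa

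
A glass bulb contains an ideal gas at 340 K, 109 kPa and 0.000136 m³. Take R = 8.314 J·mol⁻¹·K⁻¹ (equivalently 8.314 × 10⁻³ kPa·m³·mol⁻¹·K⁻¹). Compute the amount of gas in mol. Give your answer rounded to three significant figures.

PV = nRT ⇒ n = PV/(RT) = (109 × 0.000136) / (8.314 × 10⁻³ × 340)

n ≈ 0.00524 mol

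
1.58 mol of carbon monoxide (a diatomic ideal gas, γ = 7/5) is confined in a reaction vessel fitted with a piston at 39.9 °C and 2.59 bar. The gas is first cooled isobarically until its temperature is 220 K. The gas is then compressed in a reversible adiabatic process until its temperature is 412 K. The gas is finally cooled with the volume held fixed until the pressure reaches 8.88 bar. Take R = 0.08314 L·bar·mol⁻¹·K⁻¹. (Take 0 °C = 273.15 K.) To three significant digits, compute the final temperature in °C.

Convert: T₁ = 313.0 K.
From PV = nRT: V₁ = nRT₁/P₁ = 15.88 L.
P constant ⇒ V ∝ T: P₂ = P₁; V₂ = V₁·(T₂/T₁) = 11.16 L.
Adiabatic (γ = 7/5), T V^(γ−1) and P V^γ constant: P₃ = P₂·(T₃/T₂)^(γ/(γ−1)) = 23.28 bar; V₃ = V₂·(T₂/T₃)^(1/(γ−1)) = 2.325 L.
V constant ⇒ P ∝ T: V₄ = V₃; T₄ = T₃·(P₄/P₃) = 157.2 K.

T₄ ≈ -116 °C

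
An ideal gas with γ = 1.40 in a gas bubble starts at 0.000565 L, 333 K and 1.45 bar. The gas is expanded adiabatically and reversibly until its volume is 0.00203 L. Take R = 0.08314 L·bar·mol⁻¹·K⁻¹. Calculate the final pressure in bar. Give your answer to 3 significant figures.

Adiabatic (γ = 1.40), T V^(γ−1) and P V^γ constant: T₂ = T₁·(V₁/V₂)^(γ−1) = 199.6 K; P₂ = P₁·(V₁/V₂)^γ = 0.2420 bar.

P₂ ≈ 0.242 bar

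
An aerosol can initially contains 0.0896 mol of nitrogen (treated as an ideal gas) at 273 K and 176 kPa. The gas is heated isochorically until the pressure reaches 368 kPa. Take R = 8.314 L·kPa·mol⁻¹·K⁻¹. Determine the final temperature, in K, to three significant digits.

From PV = nRT: V₁ = nRT₁/P₁ = 1.155 L.
V constant ⇒ P ∝ T: V₂ = V₁; T₂ = T₁·(P₂/P₁) = 570.8 K.

T₂ ≈ 571 K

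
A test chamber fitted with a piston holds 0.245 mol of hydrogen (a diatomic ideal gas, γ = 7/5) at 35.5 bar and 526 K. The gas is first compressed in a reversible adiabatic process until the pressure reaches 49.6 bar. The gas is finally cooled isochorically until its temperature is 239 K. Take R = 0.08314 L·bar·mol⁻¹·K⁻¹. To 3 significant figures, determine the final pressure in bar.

From PV = nRT: V₁ = nRT₁/P₁ = 0.3018 L.
Adiabatic (γ = 7/5), T V^(γ−1) and P V^γ constant: T₂ = T₁·(P₂/P₁)^((γ−1)/γ) = 578.7 K; V₂ = V₁·(P₁/P₂)^(1/γ) = 0.2377 L.
Isochoric, so P/T is constant: V₃ = V₂; P₃ = P₂·(T₃/T₂) = 20.48 bar.

P₃ ≈ 20.5 bar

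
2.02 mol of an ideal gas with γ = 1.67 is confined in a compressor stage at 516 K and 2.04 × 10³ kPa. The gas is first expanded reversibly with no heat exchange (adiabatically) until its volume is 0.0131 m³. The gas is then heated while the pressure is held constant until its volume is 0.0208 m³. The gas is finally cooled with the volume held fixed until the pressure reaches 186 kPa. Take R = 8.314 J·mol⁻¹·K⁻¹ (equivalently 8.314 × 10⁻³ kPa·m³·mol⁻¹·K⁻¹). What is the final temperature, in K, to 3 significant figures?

T₄ ≈ 230 K

From PV = nRT: V₁ = nRT₁/P₁ = 0.004248 m³.
Reversible adiabatic, γ = 1.67: T₂ = T₁·(V₁/V₂)^(γ−1) = 242.6 K; P₂ = P₁·(V₁/V₂)^γ = 311.1 kPa.
P constant ⇒ V ∝ T: P₃ = P₂; T₃ = T₂·(V₃/V₂) = 385.3 K.
Isochoric, so P/T is constant: V₄ = V₃; T₄ = T₃·(P₄/P₃) = 230.4 K.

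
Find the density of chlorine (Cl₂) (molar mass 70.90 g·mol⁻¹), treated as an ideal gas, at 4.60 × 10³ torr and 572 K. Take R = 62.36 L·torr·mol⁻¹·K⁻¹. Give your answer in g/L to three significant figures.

ρ ≈ 9.14 g/L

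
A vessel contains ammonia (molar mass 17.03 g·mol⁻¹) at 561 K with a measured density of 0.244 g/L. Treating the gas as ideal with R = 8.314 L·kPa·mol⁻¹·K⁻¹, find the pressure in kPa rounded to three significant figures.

P ≈ 66.8 kPa

ρ = PM/(RT) ⇒ P = ρRT/M = (0.244 × 8.314 × 561.0) / 17.03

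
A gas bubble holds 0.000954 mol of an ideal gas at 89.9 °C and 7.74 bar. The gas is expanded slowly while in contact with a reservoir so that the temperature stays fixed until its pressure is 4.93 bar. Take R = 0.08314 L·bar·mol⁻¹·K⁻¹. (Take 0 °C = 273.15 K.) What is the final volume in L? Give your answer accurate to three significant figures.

Convert: T₁ = 363.0 K.
From PV = nRT: V₁ = nRT₁/P₁ = 0.003720 L.
Isothermal, so P V is constant: T₂ = T₁; V₂ = V₁·(P₁/P₂) = 0.005841 L.

V₂ ≈ 0.00584 L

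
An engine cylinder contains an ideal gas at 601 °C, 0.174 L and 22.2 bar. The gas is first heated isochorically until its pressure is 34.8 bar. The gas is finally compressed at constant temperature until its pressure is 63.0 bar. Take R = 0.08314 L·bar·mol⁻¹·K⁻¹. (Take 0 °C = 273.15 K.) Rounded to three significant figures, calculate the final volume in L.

Convert: T₁ = 874.1 K.
Isochoric, so P/T is constant: V₂ = V₁; T₂ = T₁·(P₂/P₁) = 1370 K.
Isothermal, so P V is constant: T₃ = T₂; V₃ = V₂·(P₂/P₃) = 0.09611 L.

V₃ ≈ 0.0961 L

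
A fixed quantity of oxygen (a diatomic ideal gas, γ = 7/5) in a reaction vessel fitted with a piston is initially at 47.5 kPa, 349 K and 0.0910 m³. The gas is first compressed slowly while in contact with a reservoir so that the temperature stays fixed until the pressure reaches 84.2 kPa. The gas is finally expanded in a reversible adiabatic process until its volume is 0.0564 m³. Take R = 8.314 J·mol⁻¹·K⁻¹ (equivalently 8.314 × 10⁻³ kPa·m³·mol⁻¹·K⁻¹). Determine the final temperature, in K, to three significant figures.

Isothermal, so P V is constant: T₂ = T₁; V₂ = V₁·(P₁/P₂) = 0.05134 m³.
Reversible adiabatic, γ = 7/5: T₃ = T₂·(V₂/V₃)^(γ−1) = 336.1 K; P₃ = P₂·(V₂/V₃)^γ = 73.81 kPa.

T₃ ≈ 336 K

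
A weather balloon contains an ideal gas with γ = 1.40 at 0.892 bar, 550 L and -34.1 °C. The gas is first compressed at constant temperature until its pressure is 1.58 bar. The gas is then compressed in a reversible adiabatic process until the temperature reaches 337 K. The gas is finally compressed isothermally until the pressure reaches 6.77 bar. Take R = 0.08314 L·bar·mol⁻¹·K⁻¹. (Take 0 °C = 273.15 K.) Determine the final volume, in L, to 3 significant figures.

V₄ ≈ 102 L

Convert: T₁ = 239.0 K.
T constant ⇒ Boyle's law P V = const: T₂ = T₁; V₂ = V₁·(P₁/P₂) = 310.5 L.
Reversible adiabatic, γ = 1.40: P₃ = P₂·(T₃/T₂)^(γ/(γ−1)) = 5.256 bar; V₃ = V₂·(T₂/T₃)^(1/(γ−1)) = 131.6 L.
T constant ⇒ Boyle's law P V = const: T₄ = T₃; V₄ = V₃·(P₃/P₄) = 102.2 L.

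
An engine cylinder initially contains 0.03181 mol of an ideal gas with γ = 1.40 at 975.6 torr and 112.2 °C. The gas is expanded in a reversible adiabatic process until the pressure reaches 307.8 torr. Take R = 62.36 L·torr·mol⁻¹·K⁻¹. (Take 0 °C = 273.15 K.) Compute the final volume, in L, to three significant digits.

Convert: T₁ = 385.3 K.
From PV = nRT: V₁ = nRT₁/P₁ = 0.7835 L.
Adiabatic (γ = 1.40), T V^(γ−1) and P V^γ constant: T₂ = T₁·(P₂/P₁)^((γ−1)/γ) = 277.1 K; V₂ = V₁·(P₁/P₂)^(1/γ) = 1.786 L.

V₂ ≈ 1.79 L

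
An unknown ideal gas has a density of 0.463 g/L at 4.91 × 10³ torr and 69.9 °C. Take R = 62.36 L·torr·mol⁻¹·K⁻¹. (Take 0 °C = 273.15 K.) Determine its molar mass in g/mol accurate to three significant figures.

ρ = PM/(RT) ⇒ M = ρRT/P = (0.463 × 62.36 × 343.0) / 4.91e+03

M ≈ 2.02 g/mol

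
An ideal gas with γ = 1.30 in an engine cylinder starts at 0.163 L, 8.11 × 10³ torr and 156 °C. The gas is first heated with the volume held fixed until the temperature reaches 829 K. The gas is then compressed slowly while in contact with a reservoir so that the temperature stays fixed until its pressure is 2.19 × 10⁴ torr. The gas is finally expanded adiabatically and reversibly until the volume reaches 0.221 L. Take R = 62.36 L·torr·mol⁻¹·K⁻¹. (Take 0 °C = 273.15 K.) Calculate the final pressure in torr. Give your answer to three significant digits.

P₄ ≈ 9.54e+03 torr

Convert: T₁ = 429.1 K.
Isochoric, so P/T is constant: V₂ = V₁; P₂ = P₁·(T₂/T₁) = 1.567e+04 torr.
T constant ⇒ Boyle's law P V = const: T₃ = T₂; V₃ = V₂·(P₂/P₃) = 0.1166 L.
Reversible adiabatic, γ = 1.30: T₄ = T₃·(V₃/V₄)^(γ−1) = 684.3 K; P₄ = P₃·(V₃/V₄)^γ = 9538 torr.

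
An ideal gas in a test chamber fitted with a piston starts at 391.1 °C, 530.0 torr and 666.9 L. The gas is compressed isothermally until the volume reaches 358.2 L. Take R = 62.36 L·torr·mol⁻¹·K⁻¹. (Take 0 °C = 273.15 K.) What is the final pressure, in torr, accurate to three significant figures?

Convert: T₁ = 664.2 K.
Isothermal, so P V is constant: T₂ = T₁; P₂ = P₁·(V₁/V₂) = 986.8 torr.

P₂ ≈ 987 torr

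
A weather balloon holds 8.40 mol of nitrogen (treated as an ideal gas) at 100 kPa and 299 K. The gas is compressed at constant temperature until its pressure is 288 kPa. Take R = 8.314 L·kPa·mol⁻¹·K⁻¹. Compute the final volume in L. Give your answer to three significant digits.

V₂ ≈ 72.5 L

From PV = nRT: V₁ = nRT₁/P₁ = 208.8 L.
Isothermal, so P V is constant: T₂ = T₁; V₂ = V₁·(P₁/P₂) = 72.51 L.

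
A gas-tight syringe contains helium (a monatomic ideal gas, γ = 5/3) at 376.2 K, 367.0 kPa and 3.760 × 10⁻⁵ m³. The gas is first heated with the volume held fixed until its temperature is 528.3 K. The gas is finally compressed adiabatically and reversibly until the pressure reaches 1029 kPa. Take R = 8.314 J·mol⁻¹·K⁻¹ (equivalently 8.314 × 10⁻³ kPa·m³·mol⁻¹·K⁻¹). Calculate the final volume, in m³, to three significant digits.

Isochoric, so P/T is constant: V₂ = V₁; P₂ = P₁·(T₂/T₁) = 515.4 kPa.
Reversible adiabatic, γ = 5/3: T₃ = T₂·(P₃/P₂)^((γ−1)/γ) = 696.6 K; V₃ = V₂·(P₂/P₃)^(1/γ) = 2.483e-05 m³.

V₃ ≈ 2.48e-05 m³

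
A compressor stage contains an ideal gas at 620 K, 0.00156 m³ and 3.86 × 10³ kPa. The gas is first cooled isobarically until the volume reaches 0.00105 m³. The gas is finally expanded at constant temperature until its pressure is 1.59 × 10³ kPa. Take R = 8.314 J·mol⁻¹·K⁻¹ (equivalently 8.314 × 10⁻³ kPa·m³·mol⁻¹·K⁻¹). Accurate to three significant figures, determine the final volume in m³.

V₃ ≈ 0.00255 m³

Isobaric, so V/T is constant: P₂ = P₁; T₂ = T₁·(V₂/V₁) = 417.3 K.
Isothermal, so P V is constant: T₃ = T₂; V₃ = V₂·(P₂/P₃) = 0.002549 m³.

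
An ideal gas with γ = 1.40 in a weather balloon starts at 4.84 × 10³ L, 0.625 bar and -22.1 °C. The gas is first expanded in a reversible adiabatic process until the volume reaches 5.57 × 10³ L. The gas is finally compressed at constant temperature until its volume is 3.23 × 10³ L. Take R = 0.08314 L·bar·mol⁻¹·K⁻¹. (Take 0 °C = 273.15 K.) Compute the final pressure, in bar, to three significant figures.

Convert: T₁ = 251.0 K.
Adiabatic (γ = 1.40), T V^(γ−1) and P V^γ constant: T₂ = T₁·(V₁/V₂)^(γ−1) = 237.3 K; P₂ = P₁·(V₁/V₂)^γ = 0.5134 bar.
T constant ⇒ Boyle's law P V = const: T₃ = T₂; P₃ = P₂·(V₂/V₃) = 0.8854 bar.

P₃ ≈ 0.885 bar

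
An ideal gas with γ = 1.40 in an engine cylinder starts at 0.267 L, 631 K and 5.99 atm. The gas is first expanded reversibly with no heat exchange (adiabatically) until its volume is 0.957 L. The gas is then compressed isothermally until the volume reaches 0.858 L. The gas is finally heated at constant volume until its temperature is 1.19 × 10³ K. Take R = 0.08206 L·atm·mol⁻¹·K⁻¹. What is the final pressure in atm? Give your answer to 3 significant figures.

P₄ ≈ 3.52 atm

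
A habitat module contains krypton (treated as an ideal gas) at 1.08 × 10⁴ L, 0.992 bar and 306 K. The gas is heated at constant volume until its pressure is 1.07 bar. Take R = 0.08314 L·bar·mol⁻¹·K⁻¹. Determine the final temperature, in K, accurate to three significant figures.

T₂ ≈ 330 K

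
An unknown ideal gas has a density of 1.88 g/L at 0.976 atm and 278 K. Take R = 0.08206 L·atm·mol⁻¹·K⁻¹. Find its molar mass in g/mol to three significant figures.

M ≈ 43.9 g/mol

ρ = PM/(RT) ⇒ M = ρRT/P = (1.88 × 0.08206 × 278.0) / 0.976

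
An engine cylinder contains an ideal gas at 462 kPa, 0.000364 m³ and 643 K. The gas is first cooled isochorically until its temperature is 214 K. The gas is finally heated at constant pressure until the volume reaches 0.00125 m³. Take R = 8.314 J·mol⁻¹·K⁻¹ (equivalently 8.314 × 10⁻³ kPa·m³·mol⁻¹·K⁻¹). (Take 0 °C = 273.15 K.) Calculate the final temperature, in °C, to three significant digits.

T₃ ≈ 462 °C

Isochoric, so P/T is constant: V₂ = V₁; P₂ = P₁·(T₂/T₁) = 153.8 kPa.
P constant ⇒ V ∝ T: P₃ = P₂; T₃ = T₂·(V₃/V₂) = 734.9 K.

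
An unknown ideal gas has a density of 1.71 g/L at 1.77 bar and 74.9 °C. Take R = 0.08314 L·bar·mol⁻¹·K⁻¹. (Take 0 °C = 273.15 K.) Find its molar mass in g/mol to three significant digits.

ρ = PM/(RT) ⇒ M = ρRT/P = (1.71 × 0.08314 × 348.0) / 1.77

M ≈ 28.0 g/mol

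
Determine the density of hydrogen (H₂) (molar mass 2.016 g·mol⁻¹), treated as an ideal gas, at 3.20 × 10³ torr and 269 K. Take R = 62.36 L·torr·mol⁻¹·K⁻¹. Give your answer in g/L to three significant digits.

ρ ≈ 0.385 g/L

ρ = PM/(RT) = (3.20e+03 × 2.016) / (62.36 × 269.0)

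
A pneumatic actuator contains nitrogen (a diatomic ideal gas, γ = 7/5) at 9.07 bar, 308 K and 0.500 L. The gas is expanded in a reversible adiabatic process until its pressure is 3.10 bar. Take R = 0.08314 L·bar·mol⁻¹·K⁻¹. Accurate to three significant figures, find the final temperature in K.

T₂ ≈ 227 K

Adiabatic (γ = 7/5), T V^(γ−1) and P V^γ constant: T₂ = T₁·(P₂/P₁)^((γ−1)/γ) = 226.6 K; V₂ = V₁·(P₁/P₂)^(1/γ) = 1.076 L.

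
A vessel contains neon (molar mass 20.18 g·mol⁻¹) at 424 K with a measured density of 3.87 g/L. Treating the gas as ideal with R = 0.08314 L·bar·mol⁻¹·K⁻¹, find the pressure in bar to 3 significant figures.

P ≈ 6.76 bar

ρ = PM/(RT) ⇒ P = ρRT/M = (3.87 × 0.08314 × 424.0) / 20.18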